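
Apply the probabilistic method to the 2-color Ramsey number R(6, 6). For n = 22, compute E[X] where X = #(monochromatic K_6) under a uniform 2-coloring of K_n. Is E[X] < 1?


E[X] = C(22, 6) · 2^{1 − 15} = 74613 · 2^{−14} = 74613/16384.
As a reduced fraction: E[X] = 74613/16384 ≈ 4.5540.
Is E[X] < 1? NO.
Since E[X] ≥ 1, the first-moment bound is inconclusive at n = 22; it does NOT by itself certify R(6, 6) > 22.

E[X] = 74613/16384 ≈ 4.5540; E[X] ≥ 1; first-moment method inconclusive here.


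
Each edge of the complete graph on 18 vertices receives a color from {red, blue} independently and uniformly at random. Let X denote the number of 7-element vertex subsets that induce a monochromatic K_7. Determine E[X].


Let X = Σ_S X_S over the C(18, 7) = 31824 subsets S of size 7, where X_S = 1 if the K_7 on S is monochromatic.
For a fixed S, the K_7 on S has C(7, 2) = 21 edges. P[all 21 edges red] = (1/2)^21, and likewise for blue, so P[monochromatic] = 2·(1/2)^21 = 2^{1 − 21} = 1/1048576.
By linearity: E[X] = C(18, 7) · 2^{1 − 21} = 31824 · 1/1048576 = 1989/65536.
Numerically: E[X] ≈ 0.0303.

E[X] = C(18,7)·2^(1−C(7,2)) = 1989/65536 ≈ 0.0303.


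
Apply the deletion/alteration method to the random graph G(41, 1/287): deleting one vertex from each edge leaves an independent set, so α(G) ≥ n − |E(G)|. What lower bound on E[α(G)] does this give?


E[|E(G)|] = C(41, 2)·p = 820 · (1/287) = 20/7.
E[α(G)] ≥ n − E[|E(G)|] = 41 − 20/7 = 267/7.
Numerically: ≈ 38.143.
(This is only a lower bound; the true E[α(G)] may be larger.)

E[α(G)] ≥ 267/7 ≈ 38.143.


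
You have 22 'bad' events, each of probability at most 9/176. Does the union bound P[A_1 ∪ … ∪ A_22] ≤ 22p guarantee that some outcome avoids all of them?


Union bound: P[∪_{i=1}^{22} A_i] ≤ Σ_i P[A_i] ≤ 22·p = 22·(9/176) = 9/8.
Numerically: 9/8 ≈ 1.125000.
Is 9/8 < 1? NO.
Since the bound 9/8 is ≥ 1, the union bound is uninformative here; it does NOT by itself certify existence.

22·p = 9/8 ≈ 1.125000; existence NOT certified by the union bound.


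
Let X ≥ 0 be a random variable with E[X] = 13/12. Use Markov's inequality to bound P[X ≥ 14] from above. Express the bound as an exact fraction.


μ = E[X] = 13/12, a = 14.
Markov: P[X ≥ 14] ≤ μ/a = (13/12)/14 = 13/168.
Numerically: ≈ 0.077.
(Since a = 14 > μ = 1.083, the bound 13/168 is < 1 and informative.)

P[X ≥ 14] ≤ 13/168 ≈ 0.077.


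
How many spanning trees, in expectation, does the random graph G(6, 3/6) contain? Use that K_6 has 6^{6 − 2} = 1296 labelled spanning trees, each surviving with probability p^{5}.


K_6 has 6^{6 − 2} = 1296 labelled spanning trees.
For each such spanning tree H, let X_H = 1 if all 5 edges of H are present in G. Then P[X_H = 1] = p^{5} = (1/2)^{5} = 1/32.
Summing the indicators: E[X] = Σ_H E[X_H] = 1296 · p^{5} = 1296 · 1/32 = 81/2.
Numerically: E[X] ≈ 40.5.

E[X] = 1296 · (1/2)^{5} = 81/2 ≈ 40.5.


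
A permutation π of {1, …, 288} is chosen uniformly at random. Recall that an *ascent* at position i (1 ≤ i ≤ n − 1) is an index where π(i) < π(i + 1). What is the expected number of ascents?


Write X = Σ X_I over i = 1, …, 287, with X_I the indicator of one ascent.
There are 287 indicators.
For each fixed i, the pair (π(i), π(i+1)) is a uniformly random ordered pair of distinct values from {1, …, 288}; by symmetry P[π(i) < π(i+1)] = 1/2.
By linearity: E[X] = 287 · (1/2) = (288 − 1) · (1/2) = 287/2 ≈ 143.500000.

E[X] = 287/2 = 143.500000.


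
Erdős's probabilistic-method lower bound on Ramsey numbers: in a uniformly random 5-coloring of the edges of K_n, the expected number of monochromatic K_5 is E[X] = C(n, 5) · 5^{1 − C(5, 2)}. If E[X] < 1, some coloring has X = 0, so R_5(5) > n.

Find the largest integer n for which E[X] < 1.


We need C(n, 5) · 5^{1 − 10} < 1, i.e. C(n, 5) < 5^{10 − 1} = 1953125.
Check values of n near the boundary:
  n = 45: C(45, 5) = 1221759; 1221759 < 1953125? YES
  n = 46: C(46, 5) = 1370754; 1370754 < 1953125? YES
  n = 47: C(47, 5) = 1533939; 1533939 < 1953125? YES
  n = 48: C(48, 5) = 1712304; 1712304 < 1953125? YES
  n = 49: C(49, 5) = 1906884; 1906884 < 1953125? YES
  n = 50: C(50, 5) = 2118760; 2118760 < 1953125? NO
  n = 51: C(51, 5) = 2349060; 2349060 < 1953125? NO
  n = 52: C(52, 5) = 2598960; 2598960 < 1953125? NO
The largest n with C(n, 5) < 1953125 is n = 49 (where E[X] = 1906884/1953125 ≈ 0.976325). Hence R_5(5) > 49, i.e. R_5(5) ≥ 50.

Largest n = 49; hence R_5(5) > 49.


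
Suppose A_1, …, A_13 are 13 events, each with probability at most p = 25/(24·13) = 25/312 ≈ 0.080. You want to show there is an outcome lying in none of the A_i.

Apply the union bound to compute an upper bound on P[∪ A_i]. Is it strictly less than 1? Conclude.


Union bound: P[∪_{i=1}^{13} A_i] ≤ Σ_i P[A_i] ≤ 13·p = 13·(25/312) = 25/24.
Numerically: 25/24 ≈ 1.042.
Is 25/24 < 1? NO.
Since the bound 25/24 is ≥ 1, the union bound is uninformative here; it does NOT by itself certify existence.

13·p = 25/24 ≈ 1.042; existence NOT certified by the union bound.


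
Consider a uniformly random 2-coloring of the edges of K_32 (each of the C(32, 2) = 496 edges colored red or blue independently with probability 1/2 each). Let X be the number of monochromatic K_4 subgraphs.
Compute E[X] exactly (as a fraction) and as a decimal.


Let X = Σ_S X_S over the C(32, 4) = 35960 subsets S of size 4, where X_S = 1 if the K_4 on S is monochromatic.
For a fixed S, the K_4 on S has C(4, 2) = 6 edges. P[all 6 edges red] = (1/2)^6, and likewise for blue, so P[monochromatic] = 2·(1/2)^6 = 2^{1 − 6} = 1/32.
Summing: E[X] = C(32, 4) · 2^{1 − 6} = 35960 · 1/32 = 4495/4.
Numerically: E[X] ≈ 1123.750.

E[X] = C(32,4)·2^(1−C(4,2)) = 4495/4 ≈ 1123.750.


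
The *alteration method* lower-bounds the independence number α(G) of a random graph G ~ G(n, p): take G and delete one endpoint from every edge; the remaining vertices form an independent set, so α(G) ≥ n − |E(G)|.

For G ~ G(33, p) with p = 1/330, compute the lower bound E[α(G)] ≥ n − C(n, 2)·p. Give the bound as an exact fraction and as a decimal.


E[|E(G)|] = C(33, 2)·p = 528 · (1/330) = 8/5.
E[α(G)] ≥ n − E[|E(G)|] = 33 − 8/5 = 157/5.
Numerically: ≈ 31.4000.
(This is only a lower bound; the true E[α(G)] may be larger.)

E[α(G)] ≥ 157/5 ≈ 31.4000.


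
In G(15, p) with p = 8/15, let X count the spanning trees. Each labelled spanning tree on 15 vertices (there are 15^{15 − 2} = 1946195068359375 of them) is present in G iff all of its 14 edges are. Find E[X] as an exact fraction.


K_15 has 15^{15 − 2} = 1946195068359375 labelled spanning trees.
For each such spanning tree H, let X_H = 1 if all 14 edges of H are present in G. Then P[X_H = 1] = p^{14} = (8/15)^{14} = 4398046511104/29192926025390625.
By linearity: E[X] = Σ_H E[X_H] = 1946195068359375 · p^{14} = 1946195068359375 · 4398046511104/29192926025390625 = 4398046511104/15.
Numerically: E[X] ≈ 2.93203e+11.

E[X] = 1946195068359375 · (8/15)^{14} = 4398046511104/15 ≈ 2.93203e+11.


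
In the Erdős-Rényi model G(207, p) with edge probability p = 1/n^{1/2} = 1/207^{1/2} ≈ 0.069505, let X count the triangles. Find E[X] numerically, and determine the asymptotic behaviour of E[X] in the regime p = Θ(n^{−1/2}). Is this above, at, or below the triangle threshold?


Number of potential triangles: C(207, 3) = 1456935.
Each occurs with probability p³ ≈ (0.069505)³ ≈ 3.3577200e-04.
By linearity: E[X] = C(207, 3)·p³ ≈ 1456935 · 3.3577200e-04 ≈ 489.19798.
Since α = 1/2 < 1, p = c/n^{1/2} ≫ 1/n is above the triangle threshold p ~ 1/n. Asymptotically E[X] ~ (c³/6)·n^{3(1−α)} = (1³/6)·n^{1.5} → ∞; triangles are abundant w.h.p.

E[X] ≈ 489.19798; in regime p = Θ(1/n^{1/2}) E[X] diverges (above the triangle threshold p ~ 1/n).


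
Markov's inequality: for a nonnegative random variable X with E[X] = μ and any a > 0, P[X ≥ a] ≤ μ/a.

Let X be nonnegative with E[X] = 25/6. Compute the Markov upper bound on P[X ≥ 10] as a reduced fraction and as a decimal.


μ = E[X] = 25/6, a = 10.
Markov: P[X ≥ 10] ≤ μ/a = (25/6)/10 = 5/12.
Numerically: ≈ 0.41667.
(Since a = 10 > μ = 4.16667, the bound 5/12 is < 1 and informative.)

P[X ≥ 10] ≤ 5/12 ≈ 0.41667.


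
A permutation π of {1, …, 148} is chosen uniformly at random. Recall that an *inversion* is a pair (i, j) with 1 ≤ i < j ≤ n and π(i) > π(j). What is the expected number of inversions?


Write X = Σ X_I over the C(148, 2) = 10878 pairs i < j, with X_I the indicator of one inversion.
There are 10878 indicators.
For each fixed pair i < j, the values π(i) and π(j) are two distinct elements of {1, …, 148} in uniformly random order; by symmetry P[π(i) > π(j)] = 1/2.
By linearity: E[X] = 10878 · (1/2) = C(148, 2) · (1/2) = 10878/2 = 5439 ≈ 5439.0000.

E[X] = 5439 = 5439.0000.


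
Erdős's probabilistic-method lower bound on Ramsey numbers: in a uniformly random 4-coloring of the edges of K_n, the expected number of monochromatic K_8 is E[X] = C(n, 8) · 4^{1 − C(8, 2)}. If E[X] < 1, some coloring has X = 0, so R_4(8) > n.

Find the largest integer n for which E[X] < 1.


We need C(n, 8) · 4^{1 − 28} < 1, i.e. C(n, 8) < 4^{28 − 1} = 18014398509481984.
Check values of n near the boundary:
  n = 406: C(406, 8) = 17082453897995850; 17082453897995850 < 18014398509481984? YES
  n = 407: C(407, 8) = 17424959239309050; 17424959239309050 < 18014398509481984? YES
  n = 408: C(408, 8) = 17773458424095231; 17773458424095231 < 18014398509481984? YES
  n = 409: C(409, 8) = 18128041135797879; 18128041135797879 < 18014398509481984? NO
The largest n with C(n, 8) < 18014398509481984 is n = 408 (where E[X] = 17773458424095231/18014398509481984 ≈ 0.9866). Hence R_4(8) > 408, i.e. R_4(8) ≥ 409.

Largest n = 408; hence R_4(8) > 408.


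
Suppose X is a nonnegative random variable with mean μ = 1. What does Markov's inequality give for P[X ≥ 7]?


μ = E[X] = 1, a = 7.
Markov: P[X ≥ 7] ≤ μ/a = (1)/7 = 1/7.
Numerically: ≈ 0.14286.
(Since a = 7 > μ = 1.00000, the bound 1/7 is < 1 and informative.)

P[X ≥ 7] ≤ 1/7 ≈ 0.14286.


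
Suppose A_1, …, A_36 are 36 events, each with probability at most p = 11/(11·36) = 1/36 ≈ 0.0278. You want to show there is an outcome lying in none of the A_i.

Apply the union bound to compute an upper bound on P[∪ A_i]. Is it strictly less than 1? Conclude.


Union bound: P[∪_{i=1}^{36} A_i] ≤ Σ_i P[A_i] ≤ 36·p = 36·(1/36) = 1.
Numerically: 1 ≈ 1.0000.
Is 1 < 1? NO.
Since the bound 1 is ≥ 1, the union bound is uninformative here; it does NOT by itself certify existence.

36·p = 1 ≈ 1.0000; existence NOT certified by the union bound.


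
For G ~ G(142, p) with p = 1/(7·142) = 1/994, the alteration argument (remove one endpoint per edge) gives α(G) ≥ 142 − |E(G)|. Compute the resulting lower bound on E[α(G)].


E[|E(G)|] = C(142, 2)·p = 10011 · (1/994) = 141/14.
E[α(G)] ≥ n − E[|E(G)|] = 142 − 141/14 = 1847/14.
Numerically: ≈ 131.9286.
(This is only a lower bound; the true E[α(G)] may be larger.)

E[α(G)] ≥ 1847/14 ≈ 131.9286.


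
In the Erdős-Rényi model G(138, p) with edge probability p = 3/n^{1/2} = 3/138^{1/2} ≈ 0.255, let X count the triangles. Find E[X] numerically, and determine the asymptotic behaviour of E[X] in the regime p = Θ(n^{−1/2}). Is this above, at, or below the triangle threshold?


Number of potential triangles: C(138, 3) = 428536.
Each occurs with probability p³ ≈ (0.255)³ ≈ 1.66550e-02.
By linearity: E[X] = C(138, 3)·p³ ≈ 428536 · 1.66550e-02 ≈ 7137.275.
Since α = 1/2 < 1, p = c/n^{1/2} ≫ 1/n is above the triangle threshold p ~ 1/n. Asymptotically E[X] ~ (c³/6)·n^{3(1−α)} = (3³/6)·n^{1.5} → ∞; triangles are abundant w.h.p.

E[X] ≈ 7137.275; in regime p = Θ(1/n^{1/2}) E[X] diverges (above the triangle threshold p ~ 1/n).


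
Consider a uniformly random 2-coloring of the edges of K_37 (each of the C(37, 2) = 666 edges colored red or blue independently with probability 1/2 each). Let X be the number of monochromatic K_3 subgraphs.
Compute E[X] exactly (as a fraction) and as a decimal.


Let X = Σ_S X_S over the C(37, 3) = 7770 subsets S of size 3, where X_S = 1 if the K_3 on S is monochromatic.
For a fixed S, the K_3 on S has C(3, 2) = 3 edges. P[all 3 edges red] = (1/2)^3, and likewise for blue, so P[monochromatic] = 2·(1/2)^3 = 2^{1 − 3} = 1/4.
By linearity of expectation: E[X] = C(37, 3) · 2^{1 − 3} = 7770 · 1/4 = 3885/2.
Numerically: E[X] ≈ 1942.500000.

E[X] = C(37,3)·2^(1−C(3,2)) = 3885/2 ≈ 1942.500000.


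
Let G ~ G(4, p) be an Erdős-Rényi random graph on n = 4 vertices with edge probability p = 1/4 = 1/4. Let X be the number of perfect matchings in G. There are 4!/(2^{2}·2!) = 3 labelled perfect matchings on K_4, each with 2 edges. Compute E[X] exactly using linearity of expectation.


K_4 has 4!/(2^{2}·2!) = 3 labelled perfect matchings.
For each such perfect matching H, let X_H = 1 if all 2 edges of H are present in G. Then P[X_H = 1] = p^{2} = (1/4)^{2} = 1/16.
By linearity of expectation: E[X] = Σ_H E[X_H] = 3 · p^{2} = 3 · 1/16 = 3/16.
Numerically: E[X] ≈ 0.1875.

E[X] = 3 · (1/4)^{2} = 3/16 ≈ 0.1875.


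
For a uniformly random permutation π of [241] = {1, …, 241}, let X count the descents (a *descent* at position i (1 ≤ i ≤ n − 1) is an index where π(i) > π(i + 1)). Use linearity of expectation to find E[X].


Write X = Σ X_I over i = 1, …, 240, with X_I the indicator of one descent.
There are 240 indicators.
For each fixed i, the pair (π(i), π(i+1)) is a uniformly random ordered pair of distinct values from {1, …, 241}; by symmetry P[π(i) > π(i+1)] = 1/2.
By linearity: E[X] = 240 · (1/2) = (241 − 1) · (1/2) = 120 ≈ 120.000.

E[X] = 120 = 120.000.


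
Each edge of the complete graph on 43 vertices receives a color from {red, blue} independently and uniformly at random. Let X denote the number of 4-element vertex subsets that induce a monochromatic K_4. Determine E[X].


Let X = Σ_S X_S over the C(43, 4) = 123410 subsets S of size 4, where X_S = 1 if the K_4 on S is monochromatic.
For a fixed S, the K_4 on S has C(4, 2) = 6 edges. P[all 6 edges red] = (1/2)^6, and likewise for blue, so P[monochromatic] = 2·(1/2)^6 = 2^{1 − 6} = 1/32.
By linearity of expectation: E[X] = C(43, 4) · 2^{1 − 6} = 123410 · 1/32 = 61705/16.
Numerically: E[X] ≈ 3856.562.

E[X] = C(43,4)·2^(1−C(4,2)) = 61705/16 ≈ 3856.562.


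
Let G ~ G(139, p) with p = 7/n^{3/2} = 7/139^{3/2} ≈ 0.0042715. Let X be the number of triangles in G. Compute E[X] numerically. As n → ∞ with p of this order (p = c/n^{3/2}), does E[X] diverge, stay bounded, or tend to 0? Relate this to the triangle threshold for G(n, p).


Number of potential triangles: C(139, 3) = 437989.
Each occurs with probability p³ ≈ (0.0042715)³ ≈ 7.7934099e-08.
By linearity: E[X] = C(139, 3)·p³ ≈ 437989 · 7.7934099e-08 ≈ 0.03413.
Since α = 3/2 > 1, p = c/n^{3/2} = o(1/n) is below the triangle threshold p ~ 1/n. Asymptotically E[X] ~ (c³/6)·n^{3(1−α)} = (7³/6)·n^{-1.5} → 0, so by Markov's inequality G has no triangles w.h.p.

E[X] ≈ 0.03413; in regime p = Θ(1/n^{3/2}) E[X] tends to 0 (below the triangle threshold p ~ 1/n).


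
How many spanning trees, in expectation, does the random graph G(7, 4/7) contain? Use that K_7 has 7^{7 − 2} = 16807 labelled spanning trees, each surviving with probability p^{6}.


K_7 has 7^{7 − 2} = 16807 labelled spanning trees.
For each such spanning tree H, let X_H = 1 if all 6 edges of H are present in G. Then P[X_H = 1] = p^{6} = (4/7)^{6} = 4096/117649.
By linearity of expectation: E[X] = Σ_H E[X_H] = 16807 · p^{6} = 16807 · 4096/117649 = 4096/7.
Numerically: E[X] ≈ 585.14.

E[X] = 16807 · (4/7)^{6} = 4096/7 ≈ 585.14.


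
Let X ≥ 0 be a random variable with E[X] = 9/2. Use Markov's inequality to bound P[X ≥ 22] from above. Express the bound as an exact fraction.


μ = E[X] = 9/2, a = 22.
Markov: P[X ≥ 22] ≤ μ/a = (9/2)/22 = 9/44.
Numerically: ≈ 0.2045.
(Since a = 22 > μ = 4.5000, the bound 9/44 is < 1 and informative.)

P[X ≥ 22] ≤ 9/44 ≈ 0.2045.


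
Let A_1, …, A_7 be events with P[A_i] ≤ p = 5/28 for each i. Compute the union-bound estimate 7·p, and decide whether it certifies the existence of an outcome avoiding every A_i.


Union bound: P[∪_{i=1}^{7} A_i] ≤ Σ_i P[A_i] ≤ 7·p = 7·(5/28) = 5/4.
Numerically: 5/4 ≈ 1.250000.
Is 5/4 < 1? NO.
Since the bound 5/4 is ≥ 1, the union bound is uninformative here; it does NOT by itself certify existence.

7·p = 5/4 ≈ 1.250000; existence NOT certified by the union bound.


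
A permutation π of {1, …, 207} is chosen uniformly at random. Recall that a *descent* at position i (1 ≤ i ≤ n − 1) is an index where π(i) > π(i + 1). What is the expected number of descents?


Write X = Σ X_I over i = 1, …, 206, with X_I the indicator of one descent.
There are 206 indicators.
For each fixed i, the pair (π(i), π(i+1)) is a uniformly random ordered pair of distinct values from {1, …, 207}; by symmetry P[π(i) > π(i+1)] = 1/2.
By linearity: E[X] = 206 · (1/2) = (207 − 1) · (1/2) = 103 ≈ 103.000.

E[X] = 103 = 103.000.


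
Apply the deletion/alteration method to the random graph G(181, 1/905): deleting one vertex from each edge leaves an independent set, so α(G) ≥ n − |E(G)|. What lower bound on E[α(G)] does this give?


E[|E(G)|] = C(181, 2)·p = 16290 · (1/905) = 18.
E[α(G)] ≥ n − E[|E(G)|] = 181 − 18 = 163.
Numerically: ≈ 163.000000.
(This is only a lower bound; the true E[α(G)] may be larger.)

E[α(G)] ≥ 163 ≈ 163.000000.


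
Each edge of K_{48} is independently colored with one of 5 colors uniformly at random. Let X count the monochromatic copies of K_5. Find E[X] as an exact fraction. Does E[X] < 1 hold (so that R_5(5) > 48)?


E[X] = C(48, 5) · 5^{1 − 10} = 1712304 · 5^{−9} = 1712304/1953125.
As a reduced fraction: E[X] = 1712304/1953125 ≈ 0.87670.
Is E[X] < 1? YES.
Since E[X] < 1, there exists a 5-coloring of K_{48} with no monochromatic K_5; hence R_5(5) > 48.

E[X] = 1712304/1953125 ≈ 0.87670; E[X] < 1, so R_5(5) > 48.


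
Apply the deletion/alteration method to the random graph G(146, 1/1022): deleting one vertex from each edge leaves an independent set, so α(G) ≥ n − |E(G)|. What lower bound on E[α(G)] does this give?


E[|E(G)|] = C(146, 2)·p = 10585 · (1/1022) = 145/14.
E[α(G)] ≥ n − E[|E(G)|] = 146 − 145/14 = 1899/14.
Numerically: ≈ 135.642857.
(This is only a lower bound; the true E[α(G)] may be larger.)

E[α(G)] ≥ 1899/14 ≈ 135.642857.


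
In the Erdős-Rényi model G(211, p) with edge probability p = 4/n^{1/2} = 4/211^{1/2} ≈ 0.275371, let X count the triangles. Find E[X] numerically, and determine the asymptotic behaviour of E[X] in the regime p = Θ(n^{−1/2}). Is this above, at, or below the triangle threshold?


Number of potential triangles: C(211, 3) = 1543465.
Each occurs with probability p³ ≈ (0.275371)³ ≈ 2.08812403e-02.
By linearity: E[X] = C(211, 3)·p³ ≈ 1543465 · 2.08812403e-02 ≈ 32229.463545.
Since α = 1/2 < 1, p = c/n^{1/2} ≫ 1/n is above the triangle threshold p ~ 1/n. Asymptotically E[X] ~ (c³/6)·n^{3(1−α)} = (4³/6)·n^{1.5} → ∞; triangles are abundant w.h.p.

E[X] ≈ 32229.463545; in regime p = Θ(1/n^{1/2}) E[X] diverges (above the triangle threshold p ~ 1/n).


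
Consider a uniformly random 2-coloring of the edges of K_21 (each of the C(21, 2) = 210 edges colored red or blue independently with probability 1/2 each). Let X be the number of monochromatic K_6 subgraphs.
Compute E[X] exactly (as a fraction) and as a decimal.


Let X = Σ_S X_S over the C(21, 6) = 54264 subsets S of size 6, where X_S = 1 if the K_6 on S is monochromatic.
For a fixed S, the K_6 on S has C(6, 2) = 15 edges. P[all 15 edges red] = (1/2)^15, and likewise for blue, so P[monochromatic] = 2·(1/2)^15 = 2^{1 − 15} = 1/16384.
By linearity of expectation: E[X] = C(21, 6) · 2^{1 − 15} = 54264 · 1/16384 = 6783/2048.
Numerically: E[X] ≈ 3.312012.

E[X] = C(21,6)·2^(1−C(6,2)) = 6783/2048 ≈ 3.312012.


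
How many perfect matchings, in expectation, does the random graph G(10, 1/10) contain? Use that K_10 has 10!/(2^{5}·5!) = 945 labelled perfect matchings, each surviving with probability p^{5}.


K_10 has 10!/(2^{5}·5!) = 945 labelled perfect matchings.
For each such perfect matching H, let X_H = 1 if all 5 edges of H are present in G. Then P[X_H = 1] = p^{5} = (1/10)^{5} = 1/100000.
Summing the indicators: E[X] = Σ_H E[X_H] = 945 · p^{5} = 945 · 1/100000 = 189/20000.
Numerically: E[X] ≈ 0.00945.

E[X] = 945 · (1/10)^{5} = 189/20000 ≈ 0.00945.


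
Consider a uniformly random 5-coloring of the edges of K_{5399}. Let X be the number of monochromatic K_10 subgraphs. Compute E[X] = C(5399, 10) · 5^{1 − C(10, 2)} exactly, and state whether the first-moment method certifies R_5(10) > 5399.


E[X] = C(5399, 10) · 5^{1 − 45} = 5751065658334180080797359164706 · 5^{−44} = 5751065658334180080797359164706/5684341886080801486968994140625.
As a reduced fraction: E[X] = 5751065658334180080797359164706/5684341886080801486968994140625 ≈ 1.011738.
Is E[X] < 1? NO.
Since E[X] ≥ 1, the first-moment bound is inconclusive at n = 5399; it does NOT by itself certify R_5(10) > 5399.

E[X] = 5751065658334180080797359164706/5684341886080801486968994140625 ≈ 1.011738; E[X] ≥ 1; first-moment method inconclusive here.


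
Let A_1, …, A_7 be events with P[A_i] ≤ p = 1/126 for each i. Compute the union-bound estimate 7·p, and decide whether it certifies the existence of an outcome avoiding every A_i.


Union bound: P[∪_{i=1}^{7} A_i] ≤ Σ_i P[A_i] ≤ 7·p = 7·(1/126) = 1/18.
Numerically: 1/18 ≈ 0.05556.
Is 1/18 < 1? YES.
Since P[∪ A_i] ≤ 1/18 < 1, the complement has P[∩ A_i^c] ≥ 1 − 1/18 = 17/18 > 0, so some outcome avoids every A_i.

7·p = 1/18 ≈ 0.05556; existence CERTIFIED by the union bound.


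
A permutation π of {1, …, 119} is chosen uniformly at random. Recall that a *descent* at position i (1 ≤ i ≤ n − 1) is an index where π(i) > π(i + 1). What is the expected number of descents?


Write X = Σ X_I over i = 1, …, 118, with X_I the indicator of one descent.
There are 118 indicators.
For each fixed i, the pair (π(i), π(i+1)) is a uniformly random ordered pair of distinct values from {1, …, 119}; by symmetry P[π(i) > π(i+1)] = 1/2.
By linearity: E[X] = 118 · (1/2) = (119 − 1) · (1/2) = 59 ≈ 59.00000.

E[X] = 59 = 59.00000.


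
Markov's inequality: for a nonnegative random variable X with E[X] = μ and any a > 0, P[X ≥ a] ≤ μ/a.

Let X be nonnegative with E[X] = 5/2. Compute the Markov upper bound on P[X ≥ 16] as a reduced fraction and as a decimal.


μ = E[X] = 5/2, a = 16.
Markov: P[X ≥ 16] ≤ μ/a = (5/2)/16 = 5/32.
Numerically: ≈ 0.1562.
(Since a = 16 > μ = 2.5000, the bound 5/32 is < 1 and informative.)

P[X ≥ 16] ≤ 5/32 ≈ 0.1562.


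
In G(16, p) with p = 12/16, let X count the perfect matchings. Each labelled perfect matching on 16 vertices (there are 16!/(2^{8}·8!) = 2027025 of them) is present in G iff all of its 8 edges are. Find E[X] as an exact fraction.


K_16 has 16!/(2^{8}·8!) = 2027025 labelled perfect matchings.
For each such perfect matching H, let X_H = 1 if all 8 edges of H are present in G. Then P[X_H = 1] = p^{8} = (3/4)^{8} = 6561/65536.
Summing the indicators: E[X] = Σ_H E[X_H] = 2027025 · p^{8} = 2027025 · 6561/65536 = 13299311025/65536.
Numerically: E[X] ≈ 2.03e+05.

E[X] = 2027025 · (3/4)^{8} = 13299311025/65536 ≈ 2.03e+05.


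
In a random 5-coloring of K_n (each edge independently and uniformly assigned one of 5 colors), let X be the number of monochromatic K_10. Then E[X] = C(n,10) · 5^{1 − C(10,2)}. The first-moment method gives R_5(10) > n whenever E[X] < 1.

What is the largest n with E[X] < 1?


We need C(n, 10) · 5^{1 − 45} < 1, i.e. C(n, 10) < 5^{45 − 1} = 5684341886080801486968994140625.
Check values of n near the boundary:
  n = 5390: C(5390, 10) = 5655833965919099070255434039753; 5655833965919099070255434039753 < 5684341886080801486968994140625? YES
  n = 5391: C(5391, 10) = 5666344714787188828795213697883; 5666344714787188828795213697883 < 5684341886080801486968994140625? YES
  n = 5392: C(5392, 10) = 5676873040158402483252283957448; 5676873040158402483252283957448 < 5684341886080801486968994140625? YES
  n = 5393: C(5393, 10) = 5687418968154238267170642278008; 5687418968154238267170642278008 < 5684341886080801486968994140625? NO
  n = 5394: C(5394, 10) = 5697982524930156243149785372878; 5697982524930156243149785372878 < 5684341886080801486968994140625? NO
  n = 5395: C(5395, 10) = 5708563736675616143322765475706; 5708563736675616143322765475706 < 5684341886080801486968994140625? NO
The largest n with C(n, 10) < 5684341886080801486968994140625 is n = 5392 (where E[X] = 5676873040158402483252283957448/5684341886080801486968994140625 ≈ 0.99869). Hence R_5(10) > 5392, i.e. R_5(10) ≥ 5393.

Largest n = 5392; hence R_5(10) > 5392.


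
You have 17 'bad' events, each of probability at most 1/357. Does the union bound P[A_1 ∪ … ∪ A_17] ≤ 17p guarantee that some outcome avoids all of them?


Union bound: P[∪_{i=1}^{17} A_i] ≤ Σ_i P[A_i] ≤ 17·p = 17·(1/357) = 1/21.
Numerically: 1/21 ≈ 0.04762.
Is 1/21 < 1? YES.
Since P[∪ A_i] ≤ 1/21 < 1, the complement has P[∩ A_i^c] ≥ 1 − 1/21 = 20/21 > 0, so some outcome avoids every A_i.

17·p = 1/21 ≈ 0.04762; existence CERTIFIED by the union bound.


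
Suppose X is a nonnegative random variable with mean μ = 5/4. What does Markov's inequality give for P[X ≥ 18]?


μ = E[X] = 5/4, a = 18.
Markov: P[X ≥ 18] ≤ μ/a = (5/4)/18 = 5/72.
Numerically: ≈ 0.069444.
(Since a = 18 > μ = 1.250000, the bound 5/72 is < 1 and informative.)

P[X ≥ 18] ≤ 5/72 ≈ 0.069444.


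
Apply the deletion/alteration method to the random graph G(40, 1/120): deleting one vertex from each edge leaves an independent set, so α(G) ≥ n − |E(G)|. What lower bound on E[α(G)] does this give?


E[|E(G)|] = C(40, 2)·p = 780 · (1/120) = 13/2.
E[α(G)] ≥ n − E[|E(G)|] = 40 − 13/2 = 67/2.
Numerically: ≈ 33.50000.
(This is only a lower bound; the true E[α(G)] may be larger.)

E[α(G)] ≥ 67/2 ≈ 33.50000.


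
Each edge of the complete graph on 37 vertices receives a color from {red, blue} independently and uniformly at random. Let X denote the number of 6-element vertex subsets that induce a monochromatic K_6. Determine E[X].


Let X = Σ_S X_S over the C(37, 6) = 2324784 subsets S of size 6, where X_S = 1 if the K_6 on S is monochromatic.
For a fixed S, the K_6 on S has C(6, 2) = 15 edges. P[all 15 edges red] = (1/2)^15, and likewise for blue, so P[monochromatic] = 2·(1/2)^15 = 2^{1 − 15} = 1/16384.
Summing: E[X] = C(37, 6) · 2^{1 − 15} = 2324784 · 1/16384 = 145299/1024.
Numerically: E[X] ≈ 141.894.

E[X] = C(37,6)·2^(1−C(6,2)) = 145299/1024 ≈ 141.894.


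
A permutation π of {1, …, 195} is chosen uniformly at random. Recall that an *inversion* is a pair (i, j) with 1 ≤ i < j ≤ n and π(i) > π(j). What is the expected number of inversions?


Write X = Σ X_I over the C(195, 2) = 18915 pairs i < j, with X_I the indicator of one inversion.
There are 18915 indicators.
For each fixed pair i < j, the values π(i) and π(j) are two distinct elements of {1, …, 195} in uniformly random order; by symmetry P[π(i) > π(j)] = 1/2.
By linearity: E[X] = 18915 · (1/2) = C(195, 2) · (1/2) = 18915/2 = 18915/2 ≈ 9457.5000.

E[X] = 18915/2 = 9457.5000.


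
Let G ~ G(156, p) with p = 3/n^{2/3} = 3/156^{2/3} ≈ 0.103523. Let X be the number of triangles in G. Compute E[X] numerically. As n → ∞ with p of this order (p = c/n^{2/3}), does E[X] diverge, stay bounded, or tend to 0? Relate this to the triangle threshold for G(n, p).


Number of potential triangles: C(156, 3) = 620620.
Each occurs with probability p³ ≈ (0.103523)³ ≈ 1.10946746e-03.
By linearity: E[X] = C(156, 3)·p³ ≈ 620620 · 1.10946746e-03 ≈ 688.557692.
Since α = 2/3 < 1, p = c/n^{2/3} ≫ 1/n is above the triangle threshold p ~ 1/n. Asymptotically E[X] ~ (c³/6)·n^{3(1−α)} = (3³/6)·n^{1} → ∞; triangles are abundant w.h.p.

E[X] ≈ 688.557692; in regime p = Θ(1/n^{2/3}) E[X] diverges (above the triangle threshold p ~ 1/n).


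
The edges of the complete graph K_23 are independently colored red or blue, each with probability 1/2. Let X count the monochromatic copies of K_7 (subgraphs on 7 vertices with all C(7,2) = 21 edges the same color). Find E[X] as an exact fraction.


Let X = Σ_S X_S over the C(23, 7) = 245157 subsets S of size 7, where X_S = 1 if the K_7 on S is monochromatic.
For a fixed S, the K_7 on S has C(7, 2) = 21 edges. P[all 21 edges red] = (1/2)^21, and likewise for blue, so P[monochromatic] = 2·(1/2)^21 = 2^{1 − 21} = 1/1048576.
Summing: E[X] = C(23, 7) · 2^{1 − 21} = 245157 · 1/1048576 = 245157/1048576.
Numerically: E[X] ≈ 0.23380.

E[X] = C(23,7)·2^(1−C(7,2)) = 245157/1048576 ≈ 0.23380.


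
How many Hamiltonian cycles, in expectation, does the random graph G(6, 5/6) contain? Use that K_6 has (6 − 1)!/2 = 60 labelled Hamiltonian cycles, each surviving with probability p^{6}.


K_6 has (6 − 1)!/2 = 60 labelled Hamiltonian cycles.
For each such Hamiltonian cycle H, let X_H = 1 if all 6 edges of H are present in G. Then P[X_H = 1] = p^{6} = (5/6)^{6} = 15625/46656.
By linearity: E[X] = Σ_H E[X_H] = 60 · p^{6} = 60 · 15625/46656 = 78125/3888.
Numerically: E[X] ≈ 20.094.

E[X] = 60 · (5/6)^{6} = 78125/3888 ≈ 20.094.


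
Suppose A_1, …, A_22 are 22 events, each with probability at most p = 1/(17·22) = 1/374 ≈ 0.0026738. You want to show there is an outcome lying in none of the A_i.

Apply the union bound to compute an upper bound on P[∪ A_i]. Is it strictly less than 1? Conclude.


Union bound: P[∪_{i=1}^{22} A_i] ≤ Σ_i P[A_i] ≤ 22·p = 22·(1/374) = 1/17.
Numerically: 1/17 ≈ 0.0588235.
Is 1/17 < 1? YES.
Since P[∪ A_i] ≤ 1/17 < 1, the complement has P[∩ A_i^c] ≥ 1 − 1/17 = 16/17 > 0, so some outcome avoids every A_i.

22·p = 1/17 ≈ 0.0588235; existence CERTIFIED by the union bound.


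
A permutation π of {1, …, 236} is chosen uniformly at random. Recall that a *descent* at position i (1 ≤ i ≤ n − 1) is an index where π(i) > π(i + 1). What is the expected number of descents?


Write X = Σ X_I over i = 1, …, 235, with X_I the indicator of one descent.
There are 235 indicators.
For each fixed i, the pair (π(i), π(i+1)) is a uniformly random ordered pair of distinct values from {1, …, 236}; by symmetry P[π(i) > π(i+1)] = 1/2.
By linearity: E[X] = 235 · (1/2) = (236 − 1) · (1/2) = 235/2 ≈ 117.5000.

E[X] = 235/2 = 117.5000.


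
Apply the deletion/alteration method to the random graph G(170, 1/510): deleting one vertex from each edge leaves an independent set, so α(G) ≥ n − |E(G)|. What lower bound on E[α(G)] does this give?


E[|E(G)|] = C(170, 2)·p = 14365 · (1/510) = 169/6.
E[α(G)] ≥ n − E[|E(G)|] = 170 − 169/6 = 851/6.
Numerically: ≈ 141.83333.
(This is only a lower bound; the true E[α(G)] may be larger.)

E[α(G)] ≥ 851/6 ≈ 141.83333.


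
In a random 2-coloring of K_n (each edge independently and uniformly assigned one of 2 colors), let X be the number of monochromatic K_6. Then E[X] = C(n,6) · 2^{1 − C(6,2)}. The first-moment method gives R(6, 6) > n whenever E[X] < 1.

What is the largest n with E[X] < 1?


We need C(n, 6) · 2^{1 − 15} < 1, i.e. C(n, 6) < 2^{15 − 1} = 16384.
Check values of n near the boundary:
  n = 12: C(12, 6) = 924; 924 < 16384? YES
  n = 13: C(13, 6) = 1716; 1716 < 16384? YES
  n = 14: C(14, 6) = 3003; 3003 < 16384? YES
  n = 15: C(15, 6) = 5005; 5005 < 16384? YES
  n = 16: C(16, 6) = 8008; 8008 < 16384? YES
  n = 17: C(17, 6) = 12376; 12376 < 16384? YES
  n = 18: C(18, 6) = 18564; 18564 < 16384? NO
  n = 19: C(19, 6) = 27132; 27132 < 16384? NO
  n = 20: C(20, 6) = 38760; 38760 < 16384? NO
The largest n with C(n, 6) < 16384 is n = 17 (where E[X] = 1547/2048 ≈ 0.75537). Hence R(6, 6) > 17, i.e. R(6, 6) ≥ 18.

Largest n = 17; hence R(6, 6) > 17.


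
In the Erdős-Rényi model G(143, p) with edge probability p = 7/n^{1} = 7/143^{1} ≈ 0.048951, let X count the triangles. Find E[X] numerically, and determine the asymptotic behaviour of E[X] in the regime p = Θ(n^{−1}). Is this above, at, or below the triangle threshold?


Number of potential triangles: C(143, 3) = 477191.
Each occurs with probability p³ ≈ (0.048951)³ ≈ 1.1729676e-04.
By linearity: E[X] = C(143, 3)·p³ ≈ 477191 · 1.1729676e-04 ≈ 55.97296.
Here α = 1, so p = 7/n is exactly at the triangle threshold p ~ 1/n. Asymptotically E[X] → c³/6 = 7³/6 = 343/6 ≈ 57.16667, a bounded constant. In this regime the triangle count is asymptotically Poisson(c³/6).

E[X] ≈ 55.97296; in regime p = Θ(1/n^{1}) E[X] stays bounded (at the triangle threshold p ~ 1/n).


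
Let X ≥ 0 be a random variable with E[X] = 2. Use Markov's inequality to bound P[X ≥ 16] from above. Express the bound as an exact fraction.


μ = E[X] = 2, a = 16.
Markov: P[X ≥ 16] ≤ μ/a = (2)/16 = 1/8.
Numerically: ≈ 0.125000.
(Since a = 16 > μ = 2.000000, the bound 1/8 is < 1 and informative.)

P[X ≥ 16] ≤ 1/8 ≈ 0.125000.


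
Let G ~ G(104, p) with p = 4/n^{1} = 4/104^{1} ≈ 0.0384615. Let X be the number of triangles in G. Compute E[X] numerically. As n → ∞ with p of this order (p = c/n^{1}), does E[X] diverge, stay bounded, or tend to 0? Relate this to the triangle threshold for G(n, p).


Number of potential triangles: C(104, 3) = 182104.
Each occurs with probability p³ ≈ (0.0384615)³ ≈ 5.68957670e-05.
By linearity: E[X] = C(104, 3)·p³ ≈ 182104 · 5.68957670e-05 ≈ 10.360947.
Here α = 1, so p = 4/n is exactly at the triangle threshold p ~ 1/n. Asymptotically E[X] → c³/6 = 4³/6 = 32/3 ≈ 10.666667, a bounded constant. In this regime the triangle count is asymptotically Poisson(c³/6).

E[X] ≈ 10.360947; in regime p = Θ(1/n^{1}) E[X] stays bounded (at the triangle threshold p ~ 1/n).


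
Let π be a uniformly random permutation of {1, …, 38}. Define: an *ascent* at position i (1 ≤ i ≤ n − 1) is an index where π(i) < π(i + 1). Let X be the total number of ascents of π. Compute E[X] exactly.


Write X = Σ X_I over i = 1, …, 37, with X_I the indicator of one ascent.
There are 37 indicators.
For each fixed i, the pair (π(i), π(i+1)) is a uniformly random ordered pair of distinct values from {1, …, 38}; by symmetry P[π(i) < π(i+1)] = 1/2.
By linearity: E[X] = 37 · (1/2) = (38 − 1) · (1/2) = 37/2 ≈ 18.500.

E[X] = 37/2 = 18.500.


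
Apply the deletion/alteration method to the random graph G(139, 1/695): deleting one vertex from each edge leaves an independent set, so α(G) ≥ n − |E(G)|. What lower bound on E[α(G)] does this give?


E[|E(G)|] = C(139, 2)·p = 9591 · (1/695) = 69/5.
E[α(G)] ≥ n − E[|E(G)|] = 139 − 69/5 = 626/5.
Numerically: ≈ 125.2000.
(This is only a lower bound; the true E[α(G)] may be larger.)

E[α(G)] ≥ 626/5 ≈ 125.2000.


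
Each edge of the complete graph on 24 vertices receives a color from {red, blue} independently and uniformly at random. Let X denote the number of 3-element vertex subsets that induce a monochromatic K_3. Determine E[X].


Let X = Σ_S X_S over the C(24, 3) = 2024 subsets S of size 3, where X_S = 1 if the K_3 on S is monochromatic.
For a fixed S, the K_3 on S has C(3, 2) = 3 edges. P[all 3 edges red] = (1/2)^3, and likewise for blue, so P[monochromatic] = 2·(1/2)^3 = 2^{1 − 3} = 1/4.
By linearity: E[X] = C(24, 3) · 2^{1 − 3} = 2024 · 1/4 = 506.
Numerically: E[X] ≈ 506.0000.

E[X] = C(24,3)·2^(1−C(3,2)) = 506 ≈ 506.0000.


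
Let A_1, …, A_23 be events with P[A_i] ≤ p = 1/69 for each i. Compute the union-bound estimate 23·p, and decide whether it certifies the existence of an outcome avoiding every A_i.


Union bound: P[∪_{i=1}^{23} A_i] ≤ Σ_i P[A_i] ≤ 23·p = 23·(1/69) = 1/3.
Numerically: 1/3 ≈ 0.333.
Is 1/3 < 1? YES.
Since P[∪ A_i] ≤ 1/3 < 1, the complement has P[∩ A_i^c] ≥ 1 − 1/3 = 2/3 > 0, so some outcome avoids every A_i.

23·p = 1/3 ≈ 0.333; existence CERTIFIED by the union bound.


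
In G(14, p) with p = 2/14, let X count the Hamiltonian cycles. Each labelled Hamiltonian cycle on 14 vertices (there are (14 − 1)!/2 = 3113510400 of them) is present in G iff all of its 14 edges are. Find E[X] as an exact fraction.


K_14 has (14 − 1)!/2 = 3113510400 labelled Hamiltonian cycles.
For each such Hamiltonian cycle H, let X_H = 1 if all 14 edges of H are present in G. Then P[X_H = 1] = p^{14} = (1/7)^{14} = 1/678223072849.
By linearity: E[X] = Σ_H E[X_H] = 3113510400 · p^{14} = 3113510400 · 1/678223072849 = 444787200/96889010407.
Numerically: E[X] ≈ 0.004591.

E[X] = 3113510400 · (1/7)^{14} = 444787200/96889010407 ≈ 0.004591.


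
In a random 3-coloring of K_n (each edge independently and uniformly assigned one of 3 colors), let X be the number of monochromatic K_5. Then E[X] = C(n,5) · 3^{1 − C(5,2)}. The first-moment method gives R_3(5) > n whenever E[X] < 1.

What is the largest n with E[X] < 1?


We need C(n, 5) · 3^{1 − 10} < 1, i.e. C(n, 5) < 3^{10 − 1} = 19683.
Check values of n near the boundary:
  n = 14: C(14, 5) = 2002; 2002 < 19683? YES
  n = 15: C(15, 5) = 3003; 3003 < 19683? YES
  n = 16: C(16, 5) = 4368; 4368 < 19683? YES
  n = 17: C(17, 5) = 6188; 6188 < 19683? YES
  n = 18: C(18, 5) = 8568; 8568 < 19683? YES
  n = 19: C(19, 5) = 11628; 11628 < 19683? YES
  n = 20: C(20, 5) = 15504; 15504 < 19683? YES
  n = 21: C(21, 5) = 20349; 20349 < 19683? NO
  n = 22: C(22, 5) = 26334; 26334 < 19683? NO
The largest n with C(n, 5) < 19683 is n = 20 (where E[X] = 5168/6561 ≈ 0.787685). Hence R_3(5) > 20, i.e. R_3(5) ≥ 21.

Largest n = 20; hence R_3(5) > 20.


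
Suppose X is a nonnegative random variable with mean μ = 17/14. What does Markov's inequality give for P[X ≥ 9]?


μ = E[X] = 17/14, a = 9.
Markov: P[X ≥ 9] ≤ μ/a = (17/14)/9 = 17/126.
Numerically: ≈ 0.135.
(Since a = 9 > μ = 1.214, the bound 17/126 is < 1 and informative.)

P[X ≥ 9] ≤ 17/126 ≈ 0.135.


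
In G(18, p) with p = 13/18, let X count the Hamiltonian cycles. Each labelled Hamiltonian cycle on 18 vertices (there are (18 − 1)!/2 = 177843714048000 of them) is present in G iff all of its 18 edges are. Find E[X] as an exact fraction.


K_18 has (18 − 1)!/2 = 177843714048000 labelled Hamiltonian cycles.
For each such Hamiltonian cycle H, let X_H = 1 if all 18 edges of H are present in G. Then P[X_H = 1] = p^{18} = (13/18)^{18} = 112455406951957393129/39346408075296537575424.
Summing the indicators: E[X] = Σ_H E[X_H] = 177843714048000 · p^{18} = 177843714048000 · 112455406951957393129/39346408075296537575424 = 1674446952588776589016668875/3294258113514384.
Numerically: E[X] ≈ 5.0829e+11.

E[X] = 177843714048000 · (13/18)^{18} = 1674446952588776589016668875/3294258113514384 ≈ 5.0829e+11.


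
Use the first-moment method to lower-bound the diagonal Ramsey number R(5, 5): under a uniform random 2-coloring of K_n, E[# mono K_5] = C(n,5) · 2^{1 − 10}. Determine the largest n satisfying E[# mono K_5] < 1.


We need C(n, 5) · 2^{1 − 10} < 1, i.e. C(n, 5) < 2^{10 − 1} = 512.
Check values of n near the boundary:
  n = 10: C(10, 5) = 252; 252 < 512? YES
  n = 11: C(11, 5) = 462; 462 < 512? YES
  n = 12: C(12, 5) = 792; 792 < 512? NO
  n = 13: C(13, 5) = 1287; 1287 < 512? NO
  n = 14: C(14, 5) = 2002; 2002 < 512? NO
The largest n with C(n, 5) < 512 is n = 11 (where E[X] = 231/256 ≈ 0.9023438). Hence R(5, 5) > 11, i.e. R(5, 5) ≥ 12.

Largest n = 11; hence R(5, 5) > 11.


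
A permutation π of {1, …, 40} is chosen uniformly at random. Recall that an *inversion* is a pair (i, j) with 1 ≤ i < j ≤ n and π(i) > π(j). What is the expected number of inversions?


Write X = Σ X_I over the C(40, 2) = 780 pairs i < j, with X_I the indicator of one inversion.
There are 780 indicators.
For each fixed pair i < j, the values π(i) and π(j) are two distinct elements of {1, …, 40} in uniformly random order; by symmetry P[π(i) > π(j)] = 1/2.
By linearity: E[X] = 780 · (1/2) = C(40, 2) · (1/2) = 780/2 = 390 ≈ 390.000.

E[X] = 390 = 390.000.
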